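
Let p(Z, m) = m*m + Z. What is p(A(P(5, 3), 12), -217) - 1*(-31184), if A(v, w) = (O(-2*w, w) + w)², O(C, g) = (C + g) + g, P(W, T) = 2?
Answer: 78417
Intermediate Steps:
O(C, g) = C + 2*g
A(v, w) = w² (A(v, w) = ((-2*w + 2*w) + w)² = (0 + w)² = w²)
p(Z, m) = Z + m² (p(Z, m) = m² + Z = Z + m²)
p(A(P(5, 3), 12), -217) - 1*(-31184) = (12² + (-217)²) - 1*(-31184) = (144 + 47089) + 31184 = 47233 + 31184 = 78417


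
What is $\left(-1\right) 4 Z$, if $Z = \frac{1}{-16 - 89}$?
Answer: $\frac{4}{105} \approx 0.038095$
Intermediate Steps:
$Z = - \frac{1}{105}$ ($Z = \frac{1}{-105} = - \frac{1}{105} \approx -0.0095238$)
$\left(-1\right) 4 Z = \left(-1\right) 4 \left(- \frac{1}{105}\right) = \left(-4\right) \left(- \frac{1}{105}\right) = \frac{4}{105}$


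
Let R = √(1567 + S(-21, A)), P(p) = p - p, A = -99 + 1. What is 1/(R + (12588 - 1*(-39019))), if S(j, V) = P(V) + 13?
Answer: 51607/2663280869 - 2*√395/2663280869 ≈ 1.9362e-5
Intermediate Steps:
A = -98
P(p) = 0
S(j, V) = 13 (S(j, V) = 0 + 13 = 13)
R = 2*√395 (R = √(1567 + 13) = √1580 = 2*√395 ≈ 39.749)
1/(R + (12588 - 1*(-39019))) = 1/(2*√395 + (12588 - 1*(-39019))) = 1/(2*√395 + (12588 + 39019)) = 1/(2*√395 + 51607) = 1/(51607 + 2*√395)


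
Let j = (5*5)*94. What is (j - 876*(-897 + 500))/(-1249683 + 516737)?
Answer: -175061/366473 ≈ -0.47769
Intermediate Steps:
j = 2350 (j = 25*94 = 2350)
(j - 876*(-897 + 500))/(-1249683 + 516737) = (2350 - 876*(-897 + 500))/(-1249683 + 516737) = (2350 - 876*(-397))/(-732946) = (2350 + 347772)*(-1/732946) = 350122*(-1/732946) = -175061/366473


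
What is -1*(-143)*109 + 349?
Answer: 15936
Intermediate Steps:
-1*(-143)*109 + 349 = 143*109 + 349 = 15587 + 349 = 15936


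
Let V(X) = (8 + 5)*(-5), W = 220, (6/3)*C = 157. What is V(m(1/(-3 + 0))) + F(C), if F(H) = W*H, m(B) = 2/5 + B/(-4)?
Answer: 17205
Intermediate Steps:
C = 157/2 (C = (½)*157 = 157/2 ≈ 78.500)
m(B) = ⅖ - B/4 (m(B) = 2*(⅕) + B*(-¼) = ⅖ - B/4)
F(H) = 220*H
V(X) = -65 (V(X) = 13*(-5) = -65)
V(m(1/(-3 + 0))) + F(C) = -65 + 220*(157/2) = -65 + 17270 = 17205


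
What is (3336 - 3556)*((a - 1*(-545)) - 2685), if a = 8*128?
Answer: 245520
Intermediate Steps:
a = 1024
(3336 - 3556)*((a - 1*(-545)) - 2685) = (3336 - 3556)*((1024 - 1*(-545)) - 2685) = -220*((1024 + 545) - 2685) = -220*(1569 - 2685) = -220*(-1116) = 245520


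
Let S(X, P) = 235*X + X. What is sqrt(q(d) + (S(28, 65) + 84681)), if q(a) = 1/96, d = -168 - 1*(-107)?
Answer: sqrt(52582470)/24 ≈ 302.14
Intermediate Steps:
d = -61 (d = -168 + 107 = -61)
S(X, P) = 236*X
q(a) = 1/96
sqrt(q(d) + (S(28, 65) + 84681)) = sqrt(1/96 + (236*28 + 84681)) = sqrt(1/96 + (6608 + 84681)) = sqrt(1/96 + 91289) = sqrt(8763745/96) = sqrt(52582470)/24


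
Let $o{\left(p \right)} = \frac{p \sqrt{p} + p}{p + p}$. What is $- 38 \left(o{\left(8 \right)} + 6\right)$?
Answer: $-247 - 38 \sqrt{2} \approx -300.74$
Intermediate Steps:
$o{\left(p \right)} = \frac{p + p^{\frac{3}{2}}}{2 p}$ ($o{\left(p \right)} = \frac{p^{\frac{3}{2}} + p}{2 p} = \left(p + p^{\frac{3}{2}}\right) \frac{1}{2 p} = \frac{p + p^{\frac{3}{2}}}{2 p}$)
$- 38 \left(o{\left(8 \right)} + 6\right) = - 38 \left(\left(\frac{1}{2} + \frac{\sqrt{8}}{2}\right) + 6\right) = - 38 \left(\left(\frac{1}{2} + \frac{2 \sqrt{2}}{2}\right) + 6\right) = - 38 \left(\left(\frac{1}{2} + \sqrt{2}\right) + 6\right) = - 38 \left(\frac{13}{2} + \sqrt{2}\right) = -247 - 38 \sqrt{2}$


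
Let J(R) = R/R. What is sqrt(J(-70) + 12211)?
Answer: 2*sqrt(3053) ≈ 110.51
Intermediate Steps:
J(R) = 1
sqrt(J(-70) + 12211) = sqrt(1 + 12211) = sqrt(12212) = 2*sqrt(3053)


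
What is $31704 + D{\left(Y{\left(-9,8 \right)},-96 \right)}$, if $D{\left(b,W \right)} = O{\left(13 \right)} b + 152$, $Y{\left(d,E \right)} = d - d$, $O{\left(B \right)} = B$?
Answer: $31856$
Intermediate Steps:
$Y{\left(d,E \right)} = 0$
$D{\left(b,W \right)} = 152 + 13 b$ ($D{\left(b,W \right)} = 13 b + 152 = 152 + 13 b$)
$31704 + D{\left(Y{\left(-9,8 \right)},-96 \right)} = 31704 + \left(152 + 13 \cdot 0\right) = 31704 + \left(152 + 0\right) = 31704 + 152 = 31856$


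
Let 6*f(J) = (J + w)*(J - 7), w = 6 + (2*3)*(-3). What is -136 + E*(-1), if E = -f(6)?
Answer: -135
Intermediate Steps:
w = -12 (w = 6 + 6*(-3) = 6 - 18 = -12)
f(J) = (-12 + J)*(-7 + J)/6 (f(J) = ((J - 12)*(J - 7))/6 = ((-12 + J)*(-7 + J))/6 = (-12 + J)*(-7 + J)/6)
E = -1 (E = -(14 - 19/6*6 + (⅙)*6²) = -(14 - 19 + (⅙)*36) = -(14 - 19 + 6) = -1*1 = -1)
-136 + E*(-1) = -136 - 1*(-1) = -136 + 1 = -135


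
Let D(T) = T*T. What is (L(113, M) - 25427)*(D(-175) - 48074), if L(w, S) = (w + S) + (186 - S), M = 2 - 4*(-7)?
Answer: 438458472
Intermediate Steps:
D(T) = T²
M = 30 (M = 2 + 28 = 30)
L(w, S) = 186 + w (L(w, S) = (S + w) + (186 - S) = 186 + w)
(L(113, M) - 25427)*(D(-175) - 48074) = ((186 + 113) - 25427)*((-175)² - 48074) = (299 - 25427)*(30625 - 48074) = -25128*(-17449) = 438458472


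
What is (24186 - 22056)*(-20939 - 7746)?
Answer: -61099050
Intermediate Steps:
(24186 - 22056)*(-20939 - 7746) = 2130*(-28685) = -61099050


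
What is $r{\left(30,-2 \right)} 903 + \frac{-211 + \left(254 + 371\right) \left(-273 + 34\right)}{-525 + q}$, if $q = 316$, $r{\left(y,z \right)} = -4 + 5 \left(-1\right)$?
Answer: $- \frac{1548957}{209} \approx -7411.3$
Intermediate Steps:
$r{\left(y,z \right)} = -9$ ($r{\left(y,z \right)} = -4 - 5 = -9$)
$r{\left(30,-2 \right)} 903 + \frac{-211 + \left(254 + 371\right) \left(-273 + 34\right)}{-525 + q} = \left(-9\right) 903 + \frac{-211 + \left(254 + 371\right) \left(-273 + 34\right)}{-525 + 316} = -8127 + \frac{-211 + 625 \left(-239\right)}{-209} = -8127 + \left(-211 - 149375\right) \left(- \frac{1}{209}\right) = -8127 - - \frac{149586}{209} = -8127 + \frac{149586}{209} = - \frac{1548957}{209}$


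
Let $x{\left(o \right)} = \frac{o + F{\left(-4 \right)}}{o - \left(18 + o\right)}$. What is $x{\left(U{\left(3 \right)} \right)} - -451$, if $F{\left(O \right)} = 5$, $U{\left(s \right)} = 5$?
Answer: $\frac{4054}{9} \approx 450.44$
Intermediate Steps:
$x{\left(o \right)} = - \frac{5}{18} - \frac{o}{18}$ ($x{\left(o \right)} = \frac{o + 5}{o - \left(18 + o\right)} = \frac{5 + o}{-18} = \left(5 + o\right) \left(- \frac{1}{18}\right) = - \frac{5}{18} - \frac{o}{18}$)
$x{\left(U{\left(3 \right)} \right)} - -451 = \left(- \frac{5}{18} - \frac{5}{18}\right) - -451 = \left(- \frac{5}{18} - \frac{5}{18}\right) + 451 = - \frac{5}{9} + 451 = \frac{4054}{9}$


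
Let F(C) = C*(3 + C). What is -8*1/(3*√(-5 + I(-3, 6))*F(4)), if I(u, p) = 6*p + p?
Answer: -2*√37/777 ≈ -0.015657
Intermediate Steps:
I(u, p) = 7*p
-8*1/(3*√(-5 + I(-3, 6))*F(4)) = -8*1/(12*√(-5 + 7*6)*(3 + 4)) = -8*1/(84*√(-5 + 42)) = -8*√37/3108 = -2*√37/777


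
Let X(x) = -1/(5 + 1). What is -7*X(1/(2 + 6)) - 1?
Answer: ⅙ ≈ 0.16667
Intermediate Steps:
X(x) = -⅙ (X(x) = -1/6 = -1*⅙ = -⅙)
-7*X(1/(2 + 6)) - 1 = -7*(-⅙) - 1 = 7/6 - 1 = ⅙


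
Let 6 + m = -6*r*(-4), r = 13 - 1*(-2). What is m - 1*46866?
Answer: -46512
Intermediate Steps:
r = 15 (r = 13 + 2 = 15)
m = 354 (m = -6 - 6*15*(-4) = -6 - 90*(-4) = -6 + 360 = 354)
m - 1*46866 = 354 - 1*46866 = 354 - 46866 = -46512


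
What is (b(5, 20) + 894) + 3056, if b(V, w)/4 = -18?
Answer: 3878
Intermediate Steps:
b(V, w) = -72 (b(V, w) = 4*(-18) = -72)
(b(5, 20) + 894) + 3056 = (-72 + 894) + 3056 = 822 + 3056 = 3878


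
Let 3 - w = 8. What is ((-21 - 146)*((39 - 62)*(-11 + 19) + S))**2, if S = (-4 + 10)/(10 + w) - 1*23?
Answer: 29530016649/25 ≈ 1.1812e+9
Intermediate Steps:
w = -5 (w = 3 - 1*8 = 3 - 8 = -5)
S = -109/5 (S = (-4 + 10)/(10 - 5) - 1*23 = 6/5 - 23 = -109/5 ≈ -21.800)
((-21 - 146)*((39 - 62)*(-11 + 19) + S))**2 = ((-21 - 146)*((39 - 62)*(-11 + 19) - 109/5))**2 = (-167*(-23*8 - 109/5))**2 = (-167*(-184 - 109/5))**2 = (-167*(-1029/5))**2 = (171843/5)**2 = 29530016649/25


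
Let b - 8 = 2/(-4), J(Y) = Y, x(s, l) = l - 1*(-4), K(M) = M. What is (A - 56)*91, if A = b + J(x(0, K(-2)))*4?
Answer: -7371/2 ≈ -3685.5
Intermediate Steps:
x(s, l) = 4 + l (x(s, l) = l + 4 = 4 + l)
b = 15/2 (b = 8 + 2/(-4) = 8 + 2*(-¼) = 8 - ½ = 15/2 ≈ 7.5000)
A = 31/2 (A = 15/2 + (4 - 2)*4 = 15/2 + 2*4 = 15/2 + 8 = 31/2 ≈ 15.500)
(A - 56)*91 = (31/2 - 56)*91 = -81/2*91 = -7371/2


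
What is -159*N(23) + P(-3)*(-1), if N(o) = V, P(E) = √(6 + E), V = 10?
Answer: -1590 - √3 ≈ -1591.7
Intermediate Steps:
N(o) = 10
-159*N(23) + P(-3)*(-1) = -159*10 + √(6 - 3)*(-1) = -1590 + √3*(-1) = -1590 - √3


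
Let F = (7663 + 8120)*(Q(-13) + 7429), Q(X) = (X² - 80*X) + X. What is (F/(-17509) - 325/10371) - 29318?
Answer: -6735526695352/181585839 ≈ -37093.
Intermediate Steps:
Q(X) = X² - 79*X
F = 136128375 (F = (7663 + 8120)*(-13*(-79 - 13) + 7429) = 15783*(-13*(-92) + 7429) = 15783*(1196 + 7429) = 15783*8625 = 136128375)
(F/(-17509) - 325/10371) - 29318 = (136128375/(-17509) - 325/10371) - 29318 = (136128375*(-1/17509) - 325*1/10371) - 29318 = (-136128375/17509 - 325/10371) - 29318 = -1411793067550/181585839 - 29318 = -6735526695352/181585839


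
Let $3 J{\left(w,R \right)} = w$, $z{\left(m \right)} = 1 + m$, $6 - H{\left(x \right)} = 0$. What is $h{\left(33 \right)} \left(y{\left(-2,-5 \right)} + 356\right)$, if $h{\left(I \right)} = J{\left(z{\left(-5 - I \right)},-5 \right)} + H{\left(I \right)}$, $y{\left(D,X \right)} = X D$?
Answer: $-2318$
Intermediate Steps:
$H{\left(x \right)} = 6$ ($H{\left(x \right)} = 6 - 0 = 6 + 0 = 6$)
$y{\left(D,X \right)} = D X$
$J{\left(w,R \right)} = \frac{w}{3}$
$h{\left(I \right)} = \frac{14}{3} - \frac{I}{3}$ ($h{\left(I \right)} = \frac{1 - \left(5 + I\right)}{3} + 6 = \frac{-4 - I}{3} + 6 = \left(- \frac{4}{3} - \frac{I}{3}\right) + 6 = \frac{14}{3} - \frac{I}{3}$)
$h{\left(33 \right)} \left(y{\left(-2,-5 \right)} + 356\right) = \left(\frac{14}{3} - 11\right) \left(\left(-2\right) \left(-5\right) + 356\right) = \left(\frac{14}{3} - 11\right) \left(10 + 356\right) = \left(- \frac{19}{3}\right) 366 = -2318$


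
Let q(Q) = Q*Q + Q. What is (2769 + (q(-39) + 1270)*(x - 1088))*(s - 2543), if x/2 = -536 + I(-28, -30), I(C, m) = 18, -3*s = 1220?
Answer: 17233365557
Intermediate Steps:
s = -1220/3 (s = -1/3*1220 = -1220/3 ≈ -406.67)
q(Q) = Q + Q**2 (q(Q) = Q**2 + Q = Q + Q**2)
x = -1036 (x = 2*(-536 + 18) = 2*(-518) = -1036)
(2769 + (q(-39) + 1270)*(x - 1088))*(s - 2543) = (2769 + (-39*(1 - 39) + 1270)*(-1036 - 1088))*(-1220/3 - 2543) = (2769 + (-39*(-38) + 1270)*(-2124))*(-8849/3) = (2769 + (1482 + 1270)*(-2124))*(-8849/3) = (2769 + 2752*(-2124))*(-8849/3) = (2769 - 5845248)*(-8849/3) = -5842479*(-8849/3) = 17233365557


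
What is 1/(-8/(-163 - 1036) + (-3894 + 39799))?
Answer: 1199/43050103 ≈ 2.7851e-5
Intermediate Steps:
1/(-8/(-163 - 1036) + (-3894 + 39799)) = 1/(-8/(-1199) + 35905) = 1/(-8*(-1/1199) + 35905) = 1/(8/1199 + 35905) = 1/(43050103/1199) = 1199/43050103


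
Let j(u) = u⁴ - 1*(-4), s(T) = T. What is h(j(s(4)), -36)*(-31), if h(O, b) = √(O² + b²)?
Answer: -124*√4306 ≈ -8136.9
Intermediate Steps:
j(u) = 4 + u⁴ (j(u) = u⁴ + 4 = 4 + u⁴)
h(j(s(4)), -36)*(-31) = √((4 + 4⁴)² + (-36)²)*(-31) = √((4 + 256)² + 1296)*(-31) = √(260² + 1296)*(-31) = √(67600 + 1296)*(-31) = √68896*(-31) = (4*√4306)*(-31) = -124*√4306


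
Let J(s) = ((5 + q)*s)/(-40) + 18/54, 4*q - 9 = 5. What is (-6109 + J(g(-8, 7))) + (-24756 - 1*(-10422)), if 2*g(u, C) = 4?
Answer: -2453171/120 ≈ -20443.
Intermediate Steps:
q = 7/2 (q = 9/4 + (¼)*5 = 9/4 + 5/4 = 7/2 ≈ 3.5000)
g(u, C) = 2 (g(u, C) = (½)*4 = 2)
J(s) = ⅓ - 17*s/80 (J(s) = ((5 + 7/2)*s)/(-40) + 18/54 = (17*s/2)*(-1/40) + 18*(1/54) = -17*s/80 + ⅓ = ⅓ - 17*s/80)
(-6109 + J(g(-8, 7))) + (-24756 - 1*(-10422)) = (-6109 + (⅓ - 17/80*2)) + (-24756 - 1*(-10422)) = (-6109 + (⅓ - 17/40)) + (-24756 + 10422) = (-6109 - 11/120) - 14334 = -733091/120 - 14334 = -2453171/120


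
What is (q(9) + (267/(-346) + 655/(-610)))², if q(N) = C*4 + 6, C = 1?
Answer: 7405463025/111365809 ≈ 66.497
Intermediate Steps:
q(N) = 10 (q(N) = 1*4 + 6 = 4 + 6 = 10)
(q(9) + (267/(-346) + 655/(-610)))² = (10 + (267/(-346) + 655/(-610)))² = (10 + (267*(-1/346) + 655*(-1/610)))² = (10 + (-267/346 - 131/122))² = (10 - 19475/10553)² = (86055/10553)² = 7405463025/111365809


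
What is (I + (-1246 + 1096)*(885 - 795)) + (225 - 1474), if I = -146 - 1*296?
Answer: -15191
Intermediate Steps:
I = -442 (I = -146 - 296 = -442)
(I + (-1246 + 1096)*(885 - 795)) + (225 - 1474) = (-442 + (-1246 + 1096)*(885 - 795)) + (225 - 1474) = (-442 - 150*90) - 1249 = (-442 - 13500) - 1249 = -13942 - 1249 = -15191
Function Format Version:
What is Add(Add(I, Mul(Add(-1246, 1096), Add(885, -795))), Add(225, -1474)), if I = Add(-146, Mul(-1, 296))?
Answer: -15191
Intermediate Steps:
I = -442 (I = Add(-146, -296) = -442)
Add(Add(I, Mul(Add(-1246, 1096), Add(885, -795))), Add(225, -1474)) = Add(Add(-442, Mul(Add(-1246, 1096), Add(885, -795))), Add(225, -1474)) = Add(Add(-442, Mul(-150, 90)), -1249) = Add(Add(-442, -13500), -1249) = Add(-13942, -1249) = -15191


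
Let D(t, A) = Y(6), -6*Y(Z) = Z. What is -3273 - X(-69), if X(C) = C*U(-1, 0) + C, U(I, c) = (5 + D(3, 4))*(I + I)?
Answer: -3756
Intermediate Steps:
Y(Z) = -Z/6
D(t, A) = -1 (D(t, A) = -⅙*6 = -1)
U(I, c) = 8*I (U(I, c) = (5 - 1)*(I + I) = 4*(2*I) = 8*I)
X(C) = -7*C (X(C) = C*(8*(-1)) + C = C*(-8) + C = -8*C + C = -7*C)
-3273 - X(-69) = -3273 - (-7)*(-69) = -3273 - 1*483 = -3273 - 483 = -3756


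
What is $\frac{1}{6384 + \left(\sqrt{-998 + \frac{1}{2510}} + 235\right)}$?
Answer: $\frac{16613690}{109968519089} - \frac{57 i \sqrt{1935210}}{109968519089} \approx 0.00015108 - 7.2106 \cdot 10^{-7} i$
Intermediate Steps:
$\frac{1}{6384 + \left(\sqrt{-998 + \frac{1}{2510}} + 235\right)} = \frac{1}{6384 + \left(\sqrt{- \frac{2504979}{2510}} + 235\right)} = \frac{1}{6384 + \left(\frac{57 i \sqrt{1935210}}{2510} + 235\right)} = \frac{1}{6384 + \left(235 + \frac{57 i \sqrt{1935210}}{2510}\right)} = \frac{1}{6619 + \frac{57 i \sqrt{1935210}}{2510}}$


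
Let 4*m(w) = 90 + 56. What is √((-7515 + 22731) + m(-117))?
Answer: √61010/2 ≈ 123.50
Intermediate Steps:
m(w) = 73/2 (m(w) = (90 + 56)/4 = (¼)*146 = 73/2)
√((-7515 + 22731) + m(-117)) = √((-7515 + 22731) + 73/2) = √(15216 + 73/2) = √(30505/2) = √61010/2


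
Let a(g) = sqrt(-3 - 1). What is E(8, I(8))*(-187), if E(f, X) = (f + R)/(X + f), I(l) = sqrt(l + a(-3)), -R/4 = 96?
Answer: 70312/(8 + sqrt(2)*sqrt(4 + I)) ≈ 6473.5 - 209.34*I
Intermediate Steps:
R = -384 (R = -4*96 = -384)
a(g) = 2*I (a(g) = sqrt(-4) = 2*I)
I(l) = sqrt(l + 2*I)
E(f, X) = (-384 + f)/(X + f) (E(f, X) = (f - 384)/(X + f) = (-384 + f)/(X + f))
E(8, I(8))*(-187) = ((-384 + 8)/(sqrt(8 + 2*I) + 8))*(-187) = (-376/(8 + sqrt(8 + 2*I)))*(-187) = -376/(8 + sqrt(8 + 2*I))*(-187) = 70312/(8 + sqrt(8 + 2*I))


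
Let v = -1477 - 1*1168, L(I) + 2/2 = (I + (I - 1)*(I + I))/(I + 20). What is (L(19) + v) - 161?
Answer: -108770/39 ≈ -2789.0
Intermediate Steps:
L(I) = -1 + (I + 2*I*(-1 + I))/(20 + I) (L(I) = -1 + (I + (I - 1)*(I + I))/(I + 20) = -1 + (I + (-1 + I)*(2*I))/(20 + I) = -1 + (I + 2*I*(-1 + I))/(20 + I))
v = -2645 (v = -1477 - 1168 = -2645)
(L(19) + v) - 161 = (2*(-10 + 19² - 1*19)/(20 + 19) - 2645) - 161 = (2*(-10 + 361 - 19)/39 - 2645) - 161 = (2*(1/39)*332 - 2645) - 161 = (664/39 - 2645) - 161 = -102491/39 - 161 = -108770/39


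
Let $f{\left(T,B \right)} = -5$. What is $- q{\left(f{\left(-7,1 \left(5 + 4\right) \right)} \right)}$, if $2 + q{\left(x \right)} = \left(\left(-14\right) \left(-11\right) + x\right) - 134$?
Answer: $-13$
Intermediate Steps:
$q{\left(x \right)} = 18 + x$ ($q{\left(x \right)} = -2 + \left(\left(\left(-14\right) \left(-11\right) + x\right) - 134\right) = -2 + \left(\left(154 + x\right) - 134\right) = -2 + \left(20 + x\right) = 18 + x$)
$- q{\left(f{\left(-7,1 \left(5 + 4\right) \right)} \right)} = - (18 - 5) = \left(-1\right) 13 = -13$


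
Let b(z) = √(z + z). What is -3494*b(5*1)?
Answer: -3494*√10 ≈ -11049.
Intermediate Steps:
b(z) = √2*√z (b(z) = √(2*z) = √2*√z)
-3494*b(5*1) = -3494*√2*√(5*1) = -3494*√2*√5 = -3494*√10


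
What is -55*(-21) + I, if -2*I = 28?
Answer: 1141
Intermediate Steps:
I = -14 (I = -½*28 = -14)
-55*(-21) + I = -55*(-21) - 14 = 1155 - 14 = 1141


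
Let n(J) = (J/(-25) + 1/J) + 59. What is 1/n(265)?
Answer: 265/12827 ≈ 0.020660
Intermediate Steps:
n(J) = 59 + 1/J - J/25 (n(J) = (J*(-1/25) + 1/J) + 59 = (-J/25 + 1/J) + 59 = (1/J - J/25) + 59 = 59 + 1/J - J/25)
1/n(265) = 1/(59 + 1/265 - 1/25*265) = 1/(59 + 1/265 - 53/5) = 1/(12827/265) = 265/12827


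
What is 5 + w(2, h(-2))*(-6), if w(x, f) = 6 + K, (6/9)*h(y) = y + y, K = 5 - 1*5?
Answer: -31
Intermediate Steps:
K = 0 (K = 5 - 5 = 0)
h(y) = 3*y (h(y) = 3*(y + y)/2 = 3*(2*y)/2 = 3*y)
w(x, f) = 6 (w(x, f) = 6 + 0 = 6)
5 + w(2, h(-2))*(-6) = 5 + 6*(-6) = 5 - 36 = -31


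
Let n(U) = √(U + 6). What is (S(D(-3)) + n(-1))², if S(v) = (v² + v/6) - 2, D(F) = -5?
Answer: 17869/36 + 133*√5/3 ≈ 595.49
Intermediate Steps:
S(v) = -2 + v² + v/6 (S(v) = (v² + v/6) - 2 = -2 + v² + v/6)
n(U) = √(6 + U)
(S(D(-3)) + n(-1))² = ((-2 + (-5)² + (⅙)*(-5)) + √(6 - 1))² = ((-2 + 25 - ⅚) + √5)² = (133/6 + √5)²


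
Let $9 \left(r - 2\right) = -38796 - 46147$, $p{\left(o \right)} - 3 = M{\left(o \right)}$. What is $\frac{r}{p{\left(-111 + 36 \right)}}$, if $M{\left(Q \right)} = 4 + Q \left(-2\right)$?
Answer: $- \frac{84925}{1413} \approx -60.103$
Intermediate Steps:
$M{\left(Q \right)} = 4 - 2 Q$
$p{\left(o \right)} = 7 - 2 o$ ($p{\left(o \right)} = 3 - \left(-4 + 2 o\right) = 7 - 2 o$)
$r = - \frac{84925}{9}$ ($r = 2 + \frac{-38796 - 46147}{9} = 2 + \frac{1}{9} \left(-84943\right) = 2 - \frac{84943}{9} = - \frac{84925}{9} \approx -9436.1$)
$\frac{r}{p{\left(-111 + 36 \right)}} = - \frac{84925}{9 \left(7 - 2 \left(-111 + 36\right)\right)} = - \frac{84925}{9 \left(7 - -150\right)} = - \frac{84925}{9 \left(7 + 150\right)} = - \frac{84925}{9 \cdot 157} = \left(- \frac{84925}{9}\right) \frac{1}{157} = - \frac{84925}{1413}$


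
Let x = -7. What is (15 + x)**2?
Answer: 64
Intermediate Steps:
(15 + x)**2 = (15 - 7)**2 = 8**2 = 64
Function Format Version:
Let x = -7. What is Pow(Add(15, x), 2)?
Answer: 64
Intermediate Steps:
Pow(Add(15, x), 2) = Pow(Add(15, -7), 2) = Pow(8, 2) = 64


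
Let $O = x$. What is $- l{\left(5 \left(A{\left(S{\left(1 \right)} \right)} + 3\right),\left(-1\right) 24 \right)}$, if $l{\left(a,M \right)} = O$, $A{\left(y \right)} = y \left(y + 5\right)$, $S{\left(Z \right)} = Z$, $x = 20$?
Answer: $-20$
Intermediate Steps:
$A{\left(y \right)} = y \left(5 + y\right)$
$O = 20$
$l{\left(a,M \right)} = 20$
$- l{\left(5 \left(A{\left(S{\left(1 \right)} \right)} + 3\right),\left(-1\right) 24 \right)} = \left(-1\right) 20 = -20$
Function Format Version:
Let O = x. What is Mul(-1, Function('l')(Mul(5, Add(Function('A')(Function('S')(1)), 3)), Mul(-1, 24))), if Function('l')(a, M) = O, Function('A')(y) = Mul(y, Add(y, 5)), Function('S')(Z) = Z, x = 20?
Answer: -20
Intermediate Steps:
Function('A')(y) = Mul(y, Add(5, y))
O = 20
Function('l')(a, M) = 20
Mul(-1, Function('l')(Mul(5, Add(Function('A')(Function('S')(1)), 3)), Mul(-1, 24))) = Mul(-1, 20) = -20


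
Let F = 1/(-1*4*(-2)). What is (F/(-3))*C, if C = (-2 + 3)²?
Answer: -1/24 ≈ -0.041667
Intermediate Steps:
C = 1 (C = 1² = 1)
F = ⅛ (F = 1/(-4*(-2)) = 1/8 = ⅛ ≈ 0.12500)
(F/(-3))*C = ((⅛)/(-3))*1 = -⅓*⅛*1 = -1/24*1 = -1/24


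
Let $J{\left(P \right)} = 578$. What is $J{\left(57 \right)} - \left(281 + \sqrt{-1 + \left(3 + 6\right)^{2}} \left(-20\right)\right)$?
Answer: $297 + 80 \sqrt{5} \approx 475.89$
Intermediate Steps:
$J{\left(57 \right)} - \left(281 + \sqrt{-1 + \left(3 + 6\right)^{2}} \left(-20\right)\right) = 578 - \left(281 + \sqrt{-1 + \left(3 + 6\right)^{2}} \left(-20\right)\right) = 578 - \left(281 + \sqrt{-1 + 9^{2}} \left(-20\right)\right) = 578 - \left(281 + \sqrt{-1 + 81} \left(-20\right)\right) = 578 - \left(281 + \sqrt{80} \left(-20\right)\right) = 578 - \left(281 + 4 \sqrt{5} \left(-20\right)\right) = 578 - \left(281 - 80 \sqrt{5}\right) = 297 + 80 \sqrt{5}$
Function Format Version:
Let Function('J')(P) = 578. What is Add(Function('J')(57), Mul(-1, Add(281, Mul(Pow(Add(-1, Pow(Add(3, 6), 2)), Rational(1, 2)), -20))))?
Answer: Add(297, Mul(80, Pow(5, Rational(1, 2)))) ≈ 475.89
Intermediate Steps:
Add(Function('J')(57), Mul(-1, Add(281, Mul(Pow(Add(-1, Pow(Add(3, 6), 2)), Rational(1, 2)), -20)))) = Add(578, Mul(-1, Add(281, Mul(Pow(Add(-1, Pow(Add(3, 6), 2)), Rational(1, 2)), -20)))) = Add(578, Mul(-1, Add(281, Mul(Pow(Add(-1, Pow(9, 2)), Rational(1, 2)), -20)))) = Add(578, Mul(-1, Add(281, Mul(Pow(Add(-1, 81), Rational(1, 2)), -20)))) = Add(578, Mul(-1, Add(281, Mul(Pow(80, Rational(1, 2)), -20)))) = Add(578, Mul(-1, Add(281, Mul(Mul(4, Pow(5, Rational(1, 2))), -20)))) = Add(578, Mul(-1, Add(281, Mul(-80, Pow(5, Rational(1, 2)))))) = Add(578, Add(-281, Mul(80, Pow(5, Rational(1, 2))))) = Add(297, Mul(80, Pow(5, Rational(1, 2))))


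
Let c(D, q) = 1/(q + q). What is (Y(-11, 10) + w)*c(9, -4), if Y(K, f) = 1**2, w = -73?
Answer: 9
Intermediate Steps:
c(D, q) = 1/(2*q)
Y(K, f) = 1
(Y(-11, 10) + w)*c(9, -4) = (1 - 73)*((1/2)/(-4)) = -36*(-1)/4 = -72*(-1/8) = 9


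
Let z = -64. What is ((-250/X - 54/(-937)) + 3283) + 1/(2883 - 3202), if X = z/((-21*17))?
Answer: 18063528441/9564896 ≈ 1888.5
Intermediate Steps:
X = 64/357 (X = -64/((-21*17)) = -64/(-357) = -64*(-1/357) = 64/357 ≈ 0.17927)
((-250/X - 54/(-937)) + 3283) + 1/(2883 - 3202) = ((-250/64/357 - 54/(-937)) + 3283) + 1/(2883 - 3202) = ((-250*357/64 - 54*(-1/937)) + 3283) + 1/(-319) = ((-44625/32 + 54/937) + 3283) - 1/319 = (-41811897/29984 + 3283) - 1/319 = 56625575/29984 - 1/319 = 18063528441/9564896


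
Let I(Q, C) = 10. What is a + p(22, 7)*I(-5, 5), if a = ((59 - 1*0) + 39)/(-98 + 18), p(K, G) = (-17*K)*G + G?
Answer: -1044449/40 ≈ -26111.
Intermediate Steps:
p(K, G) = G - 17*G*K (p(K, G) = -17*G*K + G = G - 17*G*K)
a = -49/40 (a = ((59 + 0) + 39)/(-80) = (59 + 39)*(-1/80) = 98*(-1/80) = -49/40 ≈ -1.2250)
a + p(22, 7)*I(-5, 5) = -49/40 + (7*(1 - 17*22))*10 = -49/40 + (7*(1 - 374))*10 = -49/40 + (7*(-373))*10 = -49/40 - 2611*10 = -49/40 - 26110 = -1044449/40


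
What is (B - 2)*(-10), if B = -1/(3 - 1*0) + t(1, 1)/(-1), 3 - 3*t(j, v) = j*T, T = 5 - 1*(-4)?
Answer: 10/3 ≈ 3.3333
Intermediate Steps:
T = 9 (T = 5 + 4 = 9)
t(j, v) = 1 - 3*j (t(j, v) = 1 - j*9/3 = 1 - 3*j)
B = 5/3 (B = -1/(3 - 1*0) + (1 - 3*1)/(-1) = -1/(3 + 0) + (1 - 3)*(-1) = -1/3 - 2*(-1) = -1*⅓ + 2 = -⅓ + 2 = 5/3 ≈ 1.6667)
(B - 2)*(-10) = (5/3 - 2)*(-10) = -⅓*(-10) = 10/3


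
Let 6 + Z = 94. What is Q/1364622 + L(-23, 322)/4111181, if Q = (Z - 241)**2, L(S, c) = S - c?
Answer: 1387939731/81307362878 ≈ 0.017070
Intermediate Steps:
Z = 88 (Z = -6 + 94 = 88)
Q = 23409 (Q = (88 - 241)**2 = (-153)**2 = 23409)
Q/1364622 + L(-23, 322)/4111181 = 23409/1364622 + (-23 - 1*322)/4111181 = 23409*(1/1364622) + (-23 - 322)*(1/4111181) = 7803/454874 - 345*1/4111181 = 7803/454874 - 15/178747 = 1387939731/81307362878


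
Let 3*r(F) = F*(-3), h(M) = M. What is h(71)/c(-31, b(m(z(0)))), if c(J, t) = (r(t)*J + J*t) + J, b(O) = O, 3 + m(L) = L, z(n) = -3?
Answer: -71/31 ≈ -2.2903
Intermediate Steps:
m(L) = -3 + L
r(F) = -F (r(F) = (F*(-3))/3 = (-3*F)/3 = -F)
c(J, t) = J (c(J, t) = ((-t)*J + J*t) + J = (-J*t + J*t) + J = 0 + J = J)
h(71)/c(-31, b(m(z(0)))) = 71/(-31) = 71*(-1/31) = -71/31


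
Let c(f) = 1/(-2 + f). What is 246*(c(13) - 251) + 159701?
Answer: 1077751/11 ≈ 97977.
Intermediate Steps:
246*(c(13) - 251) + 159701 = 246*(1/(-2 + 13) - 251) + 159701 = 246*(1/11 - 251) + 159701 = 246*(-2760/11) + 159701 = -678960/11 + 159701 = 1077751/11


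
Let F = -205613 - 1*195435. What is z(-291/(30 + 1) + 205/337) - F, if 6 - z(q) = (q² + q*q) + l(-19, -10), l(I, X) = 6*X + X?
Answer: 43761774563428/109139809 ≈ 4.0097e+5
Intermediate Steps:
l(I, X) = 7*X
F = -401048 (F = -205613 - 195435 = -401048)
z(q) = 76 - 2*q² (z(q) = 6 - ((q² + q*q) + 7*(-10)) = 6 - ((q² + q²) - 70) = 6 - (2*q² - 70) = 6 - (-70 + 2*q²) = 6 + (70 - 2*q²) = 76 - 2*q²)
z(-291/(30 + 1) + 205/337) - F = (76 - 2*(-291/(30 + 1) + 205/337)²) - 1*(-401048) = (76 - 2*(-291/31 + 205*(1/337))²) + 401048 = (76 - 2*(-291*1/31 + 205/337)²) + 401048 = (76 - 2*(-291/31 + 205/337)²) + 401048 = (76 - 2*(-91712/10447)²) + 401048 = (76 - 2*8411090944/109139809) + 401048 = (76 - 16822181888/109139809) + 401048 = -8527556404/109139809 + 401048 = 43761774563428/109139809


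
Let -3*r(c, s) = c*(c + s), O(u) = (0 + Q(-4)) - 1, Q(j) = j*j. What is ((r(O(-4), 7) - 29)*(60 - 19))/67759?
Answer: -5699/67759 ≈ -0.084107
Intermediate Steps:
Q(j) = j²
O(u) = 15 (O(u) = (0 + (-4)²) - 1 = (0 + 16) - 1 = 16 - 1 = 15)
r(c, s) = -c*(c + s)/3
((r(O(-4), 7) - 29)*(60 - 19))/67759 = ((-⅓*15*(15 + 7) - 29)*(60 - 19))/67759 = ((-⅓*15*22 - 29)*41)*(1/67759) = ((-110 - 29)*41)*(1/67759) = -139*41*(1/67759) = -5699*1/67759 = -5699/67759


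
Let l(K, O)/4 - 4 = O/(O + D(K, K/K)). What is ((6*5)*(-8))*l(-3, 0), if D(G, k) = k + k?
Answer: -3840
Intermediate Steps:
D(G, k) = 2*k
l(K, O) = 16 + 4*O/(2 + O) (l(K, O) = 16 + 4*(O/(O + 2*(K/K))) = 16 + 4*(O/(O + 2*1)) = 16 + 4*(O/(O + 2)) = 16 + 4*(O/(2 + O)) = 16 + 4*O/(2 + O))
((6*5)*(-8))*l(-3, 0) = ((6*5)*(-8))*(4*(8 + 5*0)/(2 + 0)) = (30*(-8))*(4*(8 + 0)/2) = -960*8/2 = -240*16 = -3840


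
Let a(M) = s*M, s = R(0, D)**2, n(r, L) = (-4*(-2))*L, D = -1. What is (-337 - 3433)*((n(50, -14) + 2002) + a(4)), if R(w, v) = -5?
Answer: -7502300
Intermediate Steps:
n(r, L) = 8*L
s = 25 (s = (-5)**2 = 25)
a(M) = 25*M
(-337 - 3433)*((n(50, -14) + 2002) + a(4)) = (-337 - 3433)*((8*(-14) + 2002) + 25*4) = -3770*((-112 + 2002) + 100) = -3770*(1890 + 100) = -3770*1990 = -7502300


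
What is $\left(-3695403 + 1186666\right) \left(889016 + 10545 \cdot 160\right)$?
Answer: $-6463048399192$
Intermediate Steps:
$\left(-3695403 + 1186666\right) \left(889016 + 10545 \cdot 160\right) = - 2508737 \left(889016 + 1687200\right) = \left(-2508737\right) 2576216 = -6463048399192$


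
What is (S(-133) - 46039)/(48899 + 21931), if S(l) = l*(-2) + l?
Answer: -7651/11805 ≈ -0.64812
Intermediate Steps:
S(l) = -l (S(l) = -2*l + l = -l)
(S(-133) - 46039)/(48899 + 21931) = (-1*(-133) - 46039)/(48899 + 21931) = (133 - 46039)/70830 = -45906*1/70830 = -7651/11805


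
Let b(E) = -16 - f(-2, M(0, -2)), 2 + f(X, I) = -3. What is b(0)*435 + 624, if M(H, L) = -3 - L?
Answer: -4161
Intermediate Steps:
f(X, I) = -5 (f(X, I) = -2 - 3 = -5)
b(E) = -11 (b(E) = -16 - 1*(-5) = -16 + 5 = -11)
b(0)*435 + 624 = -11*435 + 624 = -4785 + 624 = -4161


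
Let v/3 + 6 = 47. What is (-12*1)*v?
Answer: -1476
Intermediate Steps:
v = 123 (v = -18 + 3*47 = -18 + 141 = 123)
(-12*1)*v = -12*1*123 = -12*123 = -1476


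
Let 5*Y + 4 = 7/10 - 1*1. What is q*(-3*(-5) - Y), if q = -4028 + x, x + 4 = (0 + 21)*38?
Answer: -1282281/25 ≈ -51291.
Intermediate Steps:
x = 794 (x = -4 + (0 + 21)*38 = -4 + 21*38 = -4 + 798 = 794)
Y = -43/50 (Y = -⅘ + (7/10 - 1*1)/5 = -⅘ + (7*(⅒) - 1)/5 = -⅘ + (7/10 - 1)/5 = -⅘ + (⅕)*(-3/10) = -⅘ - 3/50 = -43/50 ≈ -0.86000)
q = -3234 (q = -4028 + 794 = -3234)
q*(-3*(-5) - Y) = -3234*(-3*(-5) - 1*(-43/50)) = -3234*(15 + 43/50) = -3234*793/50 = -1282281/25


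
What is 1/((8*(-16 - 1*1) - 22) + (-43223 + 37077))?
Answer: -1/6304 ≈ -0.00015863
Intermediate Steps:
1/((8*(-16 - 1*1) - 22) + (-43223 + 37077)) = 1/((8*(-16 - 1) - 22) - 6146) = 1/((8*(-17) - 22) - 6146) = 1/((-136 - 22) - 6146) = 1/(-158 - 6146) = 1/(-6304) = -1/6304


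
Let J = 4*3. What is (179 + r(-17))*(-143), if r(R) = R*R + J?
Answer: -68640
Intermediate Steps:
J = 12
r(R) = 12 + R² (r(R) = R*R + 12 = R² + 12 = 12 + R²)
(179 + r(-17))*(-143) = (179 + (12 + (-17)²))*(-143) = (179 + (12 + 289))*(-143) = (179 + 301)*(-143) = 480*(-143) = -68640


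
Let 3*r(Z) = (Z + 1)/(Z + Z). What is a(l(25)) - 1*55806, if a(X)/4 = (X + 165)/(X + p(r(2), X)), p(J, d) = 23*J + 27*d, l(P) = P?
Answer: -157537298/2823 ≈ -55805.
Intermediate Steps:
r(Z) = (1 + Z)/(6*Z) (r(Z) = ((Z + 1)/(Z + Z))/3 = ((1 + Z)/((2*Z)))/3 = ((1 + Z)*(1/(2*Z)))/3 = ((1 + Z)/(2*Z))/3 = (1 + Z)/(6*Z))
a(X) = 4*(165 + X)/(23/4 + 28*X) (a(X) = 4*((X + 165)/(X + (23*((⅙)*(1 + 2)/2) + 27*X))) = 4*((165 + X)/(X + (23*((⅙)*(½)*3) + 27*X))) = 4*((165 + X)/(X + (23*(¼) + 27*X))) = 4*((165 + X)/(X + (23/4 + 27*X))) = 4*((165 + X)/(23/4 + 28*X)) = 4*(165 + X)/(23/4 + 28*X))
a(l(25)) - 1*55806 = 16*(165 + 25)/(23 + 112*25) - 1*55806 = 16*190/(23 + 2800) - 55806 = 16*190/2823 - 55806 = 16*(1/2823)*190 - 55806 = 3040/2823 - 55806 = -157537298/2823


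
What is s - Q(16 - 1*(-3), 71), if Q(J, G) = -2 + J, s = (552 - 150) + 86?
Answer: 471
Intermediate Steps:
s = 488 (s = 402 + 86 = 488)
s - Q(16 - 1*(-3), 71) = 488 - (-2 + (16 - 1*(-3))) = 488 - (-2 + (16 + 3)) = 488 - (-2 + 19) = 488 - 1*17 = 488 - 17 = 471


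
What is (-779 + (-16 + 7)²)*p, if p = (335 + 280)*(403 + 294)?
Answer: -299201190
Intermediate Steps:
p = 428655 (p = 615*697 = 428655)
(-779 + (-16 + 7)²)*p = (-779 + (-16 + 7)²)*428655 = (-779 + (-9)²)*428655 = (-779 + 81)*428655 = -698*428655 = -299201190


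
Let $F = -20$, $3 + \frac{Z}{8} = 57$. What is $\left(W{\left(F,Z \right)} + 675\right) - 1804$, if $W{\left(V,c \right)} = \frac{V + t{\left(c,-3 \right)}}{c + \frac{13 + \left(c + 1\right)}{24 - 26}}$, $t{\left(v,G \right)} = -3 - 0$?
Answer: $- \frac{235984}{209} \approx -1129.1$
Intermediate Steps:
$t{\left(v,G \right)} = -3$ ($t{\left(v,G \right)} = -3 + 0 = -3$)
$Z = 432$ ($Z = -24 + 8 \cdot 57 = -24 + 456 = 432$)
$W{\left(V,c \right)} = \frac{-3 + V}{-7 + \frac{c}{2}}$ ($W{\left(V,c \right)} = \frac{V - 3}{c + \frac{13 + \left(c + 1\right)}{24 - 26}} = \frac{-3 + V}{c + \frac{13 + \left(1 + c\right)}{-2}} = \frac{-3 + V}{c + \left(14 + c\right) \left(- \frac{1}{2}\right)} = \frac{-3 + V}{c - \left(7 + \frac{c}{2}\right)} = \frac{-3 + V}{-7 + \frac{c}{2}}$)
$\left(W{\left(F,Z \right)} + 675\right) - 1804 = \left(\frac{2 \left(-3 - 20\right)}{-14 + 432} + 675\right) - 1804 = \left(2 \cdot \frac{1}{418} \left(-23\right) + 675\right) - 1804 = \left(- \frac{23}{209} + 675\right) - 1804 = \frac{141052}{209} - 1804 = - \frac{235984}{209}$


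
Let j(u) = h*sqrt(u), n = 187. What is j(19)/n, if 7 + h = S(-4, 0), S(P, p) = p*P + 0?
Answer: -7*sqrt(19)/187 ≈ -0.16317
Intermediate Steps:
S(P, p) = P*p (S(P, p) = P*p + 0 = P*p)
h = -7 (h = -7 - 4*0 = -7 + 0 = -7)
j(u) = -7*sqrt(u)
j(19)/n = -7*sqrt(19)/187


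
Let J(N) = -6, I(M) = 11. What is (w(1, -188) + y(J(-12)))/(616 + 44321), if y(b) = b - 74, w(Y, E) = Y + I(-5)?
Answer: -68/44937 ≈ -0.0015132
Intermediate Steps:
w(Y, E) = 11 + Y (w(Y, E) = Y + 11 = 11 + Y)
y(b) = -74 + b
(w(1, -188) + y(J(-12)))/(616 + 44321) = ((11 + 1) + (-74 - 6))/(616 + 44321) = (12 - 80)/44937 = -68*1/44937 = -68/44937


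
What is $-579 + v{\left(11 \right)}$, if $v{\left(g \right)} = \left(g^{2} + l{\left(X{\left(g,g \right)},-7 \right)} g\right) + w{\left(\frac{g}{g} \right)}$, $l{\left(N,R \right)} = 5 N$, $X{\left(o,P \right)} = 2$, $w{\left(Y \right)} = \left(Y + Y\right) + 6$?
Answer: $-340$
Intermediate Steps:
$w{\left(Y \right)} = 6 + 2 Y$ ($w{\left(Y \right)} = 2 Y + 6 = 6 + 2 Y$)
$v{\left(g \right)} = 8 + g^{2} + 10 g$ ($v{\left(g \right)} = \left(g^{2} + 5 \cdot 2 g\right) + \left(6 + 2 \frac{g}{g}\right) = \left(g^{2} + 10 g\right) + \left(6 + 2 \cdot 1\right) = \left(g^{2} + 10 g\right) + \left(6 + 2\right) = \left(g^{2} + 10 g\right) + 8 = 8 + g^{2} + 10 g$)
$-579 + v{\left(11 \right)} = -579 + \left(8 + 11^{2} + 10 \cdot 11\right) = -579 + \left(8 + 121 + 110\right) = -579 + 239 = -340$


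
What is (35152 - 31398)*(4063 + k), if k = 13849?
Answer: 67241648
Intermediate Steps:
(35152 - 31398)*(4063 + k) = (35152 - 31398)*(4063 + 13849) = 3754*17912 = 67241648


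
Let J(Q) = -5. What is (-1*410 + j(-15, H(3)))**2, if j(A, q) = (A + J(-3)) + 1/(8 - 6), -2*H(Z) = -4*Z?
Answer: 737881/4 ≈ 1.8447e+5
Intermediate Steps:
H(Z) = 2*Z (H(Z) = -(-2)*Z = 2*Z)
j(A, q) = -9/2 + A (j(A, q) = (A - 5) + 1/(8 - 6) = (-5 + A) + 1/2 = -9/2 + A)
(-1*410 + j(-15, H(3)))**2 = (-1*410 + (-9/2 - 15))**2 = (-410 - 39/2)**2 = (-859/2)**2 = 737881/4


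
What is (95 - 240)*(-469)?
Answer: 68005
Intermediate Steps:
(95 - 240)*(-469) = -145*(-469) = 68005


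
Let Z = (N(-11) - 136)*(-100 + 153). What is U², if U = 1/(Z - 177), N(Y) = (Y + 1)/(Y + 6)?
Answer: 1/52983841 ≈ 1.8874e-8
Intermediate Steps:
N(Y) = (1 + Y)/(6 + Y)
Z = -7102 (Z = ((1 - 11)/(6 - 11) - 136)*(-100 + 153) = (-10/(-5) - 136)*53 = (-⅕*(-10) - 136)*53 = (2 - 136)*53 = -134*53 = -7102)
U = -1/7279 (U = 1/(-7102 - 177) = 1/(-7279) = -1/7279 ≈ -0.00013738)
U² = (-1/7279)² = 1/52983841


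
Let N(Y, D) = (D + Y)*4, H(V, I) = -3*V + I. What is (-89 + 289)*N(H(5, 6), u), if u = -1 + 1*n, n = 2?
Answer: -6400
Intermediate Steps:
H(V, I) = I - 3*V
u = 1 (u = -1 + 1*2 = -1 + 2 = 1)
N(Y, D) = 4*D + 4*Y
(-89 + 289)*N(H(5, 6), u) = (-89 + 289)*(4*1 + 4*(6 - 3*5)) = 200*(4 + 4*(6 - 15)) = 200*(4 + 4*(-9)) = 200*(4 - 36) = 200*(-32) = -6400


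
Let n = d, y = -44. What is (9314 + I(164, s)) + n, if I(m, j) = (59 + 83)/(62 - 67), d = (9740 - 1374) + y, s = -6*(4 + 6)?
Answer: 88038/5 ≈ 17608.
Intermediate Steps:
s = -60 (s = -6*10 = -60)
d = 8322 (d = (9740 - 1374) - 44 = 8366 - 44 = 8322)
n = 8322
I(m, j) = -142/5 (I(m, j) = 142/(-5) = 142*(-⅕) = -142/5)
(9314 + I(164, s)) + n = (9314 - 142/5) + 8322 = 46428/5 + 8322 = 88038/5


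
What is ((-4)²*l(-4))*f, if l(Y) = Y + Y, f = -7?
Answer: 896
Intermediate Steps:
l(Y) = 2*Y
((-4)²*l(-4))*f = ((-4)²*(2*(-4)))*(-7) = (16*(-8))*(-7) = -128*(-7) = 896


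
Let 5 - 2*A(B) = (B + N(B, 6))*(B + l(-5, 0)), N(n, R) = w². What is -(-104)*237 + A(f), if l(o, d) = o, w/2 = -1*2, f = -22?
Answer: 49139/2 ≈ 24570.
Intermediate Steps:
w = -4 (w = 2*(-1*2) = 2*(-2) = -4)
N(n, R) = 16 (N(n, R) = (-4)² = 16)
A(B) = 5/2 - (-5 + B)*(16 + B)/2 (A(B) = 5/2 - (B + 16)*(B - 5)/2 = 5/2 - (16 + B)*(-5 + B)/2 = 5/2 - (-5 + B)*(16 + B)/2)
-(-104)*237 + A(f) = -(-104)*237 + (85/2 - 11/2*(-22) - ½*(-22)²) = -104*(-237) + (85/2 + 121 - ½*484) = 24648 + (85/2 + 121 - 242) = 24648 - 157/2 = 49139/2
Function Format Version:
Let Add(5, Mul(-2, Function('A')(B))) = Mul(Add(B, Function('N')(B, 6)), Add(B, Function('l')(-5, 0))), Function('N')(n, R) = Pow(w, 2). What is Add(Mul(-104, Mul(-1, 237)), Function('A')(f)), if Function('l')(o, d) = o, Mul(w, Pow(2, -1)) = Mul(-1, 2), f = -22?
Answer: Rational(49139, 2) ≈ 24570.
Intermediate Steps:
w = -4 (w = Mul(2, Mul(-1, 2)) = Mul(2, -2) = -4)
Function('N')(n, R) = 16 (Function('N')(n, R) = Pow(-4, 2) = 16)
Function('A')(B) = Add(Rational(5, 2), Mul(Rational(-1, 2), Add(-5, B), Add(16, B))) (Function('A')(B) = Add(Rational(5, 2), Mul(Rational(-1, 2), Mul(Add(B, 16), Add(B, -5)))) = Add(Rational(5, 2), Mul(Rational(-1, 2), Mul(Add(16, B), Add(-5, B)))) = Add(Rational(5, 2), Mul(Rational(-1, 2), Mul(Add(-5, B), Add(16, B)))) = Add(Rational(5, 2), Mul(Rational(-1, 2), Add(-5, B), Add(16, B))))
Add(Mul(-104, Mul(-1, 237)), Function('A')(f)) = Add(Mul(-104, Mul(-1, 237)), Add(Rational(85, 2), Mul(Rational(-11, 2), -22), Mul(Rational(-1, 2), Pow(-22, 2)))) = Add(Mul(-104, -237), Add(Rational(85, 2), 121, Mul(Rational(-1, 2), 484))) = Add(24648, Add(Rational(85, 2), 121, -242)) = Add(24648, Rational(-157, 2)) = Rational(49139, 2)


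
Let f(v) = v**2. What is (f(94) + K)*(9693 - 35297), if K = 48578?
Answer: -1470028056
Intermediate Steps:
(f(94) + K)*(9693 - 35297) = (94**2 + 48578)*(9693 - 35297) = (8836 + 48578)*(-25604) = 57414*(-25604) = -1470028056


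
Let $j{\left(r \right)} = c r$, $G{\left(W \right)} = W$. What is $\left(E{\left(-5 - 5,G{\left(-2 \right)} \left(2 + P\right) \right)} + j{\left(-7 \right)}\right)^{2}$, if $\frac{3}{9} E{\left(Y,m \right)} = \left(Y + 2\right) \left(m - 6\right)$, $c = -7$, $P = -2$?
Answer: $37249$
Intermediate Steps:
$E{\left(Y,m \right)} = 3 \left(-6 + m\right) \left(2 + Y\right)$ ($E{\left(Y,m \right)} = 3 \left(Y + 2\right) \left(m - 6\right) = 3 \left(2 + Y\right) \left(-6 + m\right) = 3 \left(-6 + m\right) \left(2 + Y\right)$)
$j{\left(r \right)} = - 7 r$
$\left(E{\left(-5 - 5,G{\left(-2 \right)} \left(2 + P\right) \right)} + j{\left(-7 \right)}\right)^{2} = \left(\left(-36 - 18 \left(-5 - 5\right) + 6 \left(- 2 \left(2 - 2\right)\right) + 3 \left(-5 - 5\right) \left(- 2 \left(2 - 2\right)\right)\right) - -49\right)^{2} = \left(\left(-36 - 18 \left(-5 - 5\right) + 6 \left(\left(-2\right) 0\right) + 3 \left(-5 - 5\right) \left(\left(-2\right) 0\right)\right) + 49\right)^{2} = \left(\left(-36 - -180 + 6 \cdot 0 + 3 \left(-10\right) 0\right) + 49\right)^{2} = \left(\left(-36 + 180 + 0 + 0\right) + 49\right)^{2} = \left(144 + 49\right)^{2} = 193^{2} = 37249$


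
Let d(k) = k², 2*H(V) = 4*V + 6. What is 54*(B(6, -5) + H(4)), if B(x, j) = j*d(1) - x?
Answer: 0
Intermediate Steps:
H(V) = 3 + 2*V (H(V) = (4*V + 6)/2 = (6 + 4*V)/2 = 3 + 2*V)
B(x, j) = j - x (B(x, j) = j*1² - x = j*1 - x = j - x)
54*(B(6, -5) + H(4)) = 54*((-5 - 1*6) + (3 + 2*4)) = 54*((-5 - 6) + (3 + 8)) = 54*(-11 + 11) = 54*0 = 0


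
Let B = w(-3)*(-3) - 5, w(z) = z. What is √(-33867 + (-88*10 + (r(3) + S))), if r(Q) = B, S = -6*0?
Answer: I*√34743 ≈ 186.39*I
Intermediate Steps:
S = 0
B = 4 (B = -3*(-3) - 5 = 9 - 5 = 4)
r(Q) = 4
√(-33867 + (-88*10 + (r(3) + S))) = √(-33867 + (-88*10 + (4 + 0))) = √(-33867 + (-880 + 4)) = √(-33867 - 876) = √(-34743) = I*√34743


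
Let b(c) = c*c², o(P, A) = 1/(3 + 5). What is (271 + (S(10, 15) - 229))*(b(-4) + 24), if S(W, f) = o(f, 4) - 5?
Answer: -1485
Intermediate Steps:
o(P, A) = ⅛ (o(P, A) = 1/8 = ⅛)
S(W, f) = -39/8 (S(W, f) = ⅛ - 5 = -39/8)
b(c) = c³
(271 + (S(10, 15) - 229))*(b(-4) + 24) = (271 + (-39/8 - 229))*((-4)³ + 24) = (271 - 1871/8)*(-64 + 24) = (297/8)*(-40) = -1485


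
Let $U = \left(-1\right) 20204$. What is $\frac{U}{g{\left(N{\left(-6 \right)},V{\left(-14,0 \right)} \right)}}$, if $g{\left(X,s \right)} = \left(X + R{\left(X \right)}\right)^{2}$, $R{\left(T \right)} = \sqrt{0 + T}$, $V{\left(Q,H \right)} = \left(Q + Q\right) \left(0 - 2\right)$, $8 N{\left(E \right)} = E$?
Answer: $- \frac{323264}{\left(3 - 2 i \sqrt{3}\right)^{2}} \approx 2199.1 - 15236.0 i$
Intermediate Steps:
$N{\left(E \right)} = \frac{E}{8}$
$V{\left(Q,H \right)} = - 4 Q$ ($V{\left(Q,H \right)} = 2 Q \left(-2\right) = - 4 Q$)
$R{\left(T \right)} = \sqrt{T}$
$g{\left(X,s \right)} = \left(X + \sqrt{X}\right)^{2}$
$U = -20204$
$\frac{U}{g{\left(N{\left(-6 \right)},V{\left(-14,0 \right)} \right)}} = - \frac{20204}{\left(\frac{1}{8} \left(-6\right) + \sqrt{\frac{1}{8} \left(-6\right)}\right)^{2}} = - \frac{20204}{\left(- \frac{3}{4} + \sqrt{- \frac{3}{4}}\right)^{2}} = - \frac{20204}{\left(- \frac{3}{4} + \frac{i \sqrt{3}}{2}\right)^{2}}$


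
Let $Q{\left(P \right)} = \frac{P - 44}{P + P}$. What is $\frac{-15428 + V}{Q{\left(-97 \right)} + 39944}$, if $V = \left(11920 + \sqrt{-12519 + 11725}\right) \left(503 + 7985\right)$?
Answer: $\frac{19625337208}{7749277} + \frac{1646672 i \sqrt{794}}{7749277} \approx 2532.5 + 5.9876 i$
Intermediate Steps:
$Q{\left(P \right)} = \frac{-44 + P}{2 P}$
$V = 101176960 + 8488 i \sqrt{794}$ ($V = \left(11920 + \sqrt{-794}\right) 8488 = \left(11920 + i \sqrt{794}\right) 8488 = 101176960 + 8488 i \sqrt{794} \approx 1.0118 \cdot 10^{8} + 2.3918 \cdot 10^{5} i$)
$\frac{-15428 + V}{Q{\left(-97 \right)} + 39944} = \frac{-15428 + \left(101176960 + 8488 i \sqrt{794}\right)}{\frac{-44 - 97}{2 \left(-97\right)} + 39944} = \frac{101161532 + 8488 i \sqrt{794}}{\frac{1}{2} \left(- \frac{1}{97}\right) \left(-141\right) + 39944} = \frac{101161532 + 8488 i \sqrt{794}}{\frac{141}{194} + 39944} = \frac{101161532 + 8488 i \sqrt{794}}{\frac{7749277}{194}} = \left(101161532 + 8488 i \sqrt{794}\right) \frac{194}{7749277} = \frac{19625337208}{7749277} + \frac{1646672 i \sqrt{794}}{7749277}$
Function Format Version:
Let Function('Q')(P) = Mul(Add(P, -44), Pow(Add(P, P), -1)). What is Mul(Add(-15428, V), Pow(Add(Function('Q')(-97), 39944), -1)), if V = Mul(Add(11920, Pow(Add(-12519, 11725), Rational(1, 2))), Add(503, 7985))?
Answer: Add(Rational(19625337208, 7749277), Mul(Rational(1646672, 7749277), I, Pow(794, Rational(1, 2)))) ≈ Add(2532.5, Mul(5.9876, I))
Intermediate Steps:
Function('Q')(P) = Mul(Rational(1, 2), Pow(P, -1), Add(-44, P)) (Function('Q')(P) = Mul(Add(-44, P), Pow(Mul(2, P), -1)) = Mul(Add(-44, P), Mul(Rational(1, 2), Pow(P, -1))) = Mul(Rational(1, 2), Pow(P, -1), Add(-44, P)))
V = Add(101176960, Mul(8488, I, Pow(794, Rational(1, 2)))) (V = Mul(Add(11920, Pow(-794, Rational(1, 2))), 8488) = Mul(Add(11920, Mul(I, Pow(794, Rational(1, 2)))), 8488) = Add(101176960, Mul(8488, I, Pow(794, Rational(1, 2)))) ≈ Add(1.0118e+8, Mul(2.3918e+5, I)))
Mul(Add(-15428, V), Pow(Add(Function('Q')(-97), 39944), -1)) = Mul(Add(-15428, Add(101176960, Mul(8488, I, Pow(794, Rational(1, 2))))), Pow(Add(Mul(Rational(1, 2), Pow(-97, -1), Add(-44, -97)), 39944), -1)) = Mul(Add(101161532, Mul(8488, I, Pow(794, Rational(1, 2)))), Pow(Add(Mul(Rational(1, 2), Rational(-1, 97), -141), 39944), -1)) = Mul(Add(101161532, Mul(8488, I, Pow(794, Rational(1, 2)))), Pow(Add(Rational(141, 194), 39944), -1)) = Mul(Add(101161532, Mul(8488, I, Pow(794, Rational(1, 2)))), Pow(Rational(7749277, 194), -1)) = Mul(Add(101161532, Mul(8488, I, Pow(794, Rational(1, 2)))), Rational(194, 7749277)) = Add(Rational(19625337208, 7749277), Mul(Rational(1646672, 7749277), I, Pow(794, Rational(1, 2))))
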